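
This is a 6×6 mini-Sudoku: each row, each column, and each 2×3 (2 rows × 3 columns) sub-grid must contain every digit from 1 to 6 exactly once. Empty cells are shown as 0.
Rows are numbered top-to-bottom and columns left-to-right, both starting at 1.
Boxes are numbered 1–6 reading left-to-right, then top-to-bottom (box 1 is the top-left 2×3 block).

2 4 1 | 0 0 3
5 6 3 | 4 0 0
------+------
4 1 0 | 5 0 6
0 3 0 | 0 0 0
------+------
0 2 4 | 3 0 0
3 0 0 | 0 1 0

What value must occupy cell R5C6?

5

Row 5 already contains {2, 3, 4}.
Column 6 already contains {3, 6}.
Its 2×3 block (box 6) already contains {1, 3}.
The only value from 1–6 not eliminated is 5, so R5C6 = 5.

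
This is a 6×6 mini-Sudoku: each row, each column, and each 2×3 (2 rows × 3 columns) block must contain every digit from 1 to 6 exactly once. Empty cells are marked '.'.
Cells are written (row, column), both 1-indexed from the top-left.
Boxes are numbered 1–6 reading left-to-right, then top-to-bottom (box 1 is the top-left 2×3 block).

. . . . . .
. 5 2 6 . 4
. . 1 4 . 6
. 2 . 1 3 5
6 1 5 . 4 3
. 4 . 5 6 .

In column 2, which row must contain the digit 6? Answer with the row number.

1

Consider where 6 can go in column 2.
(3,2) is out (row 3 already has a 6).
So the only cell in column 2 that can hold 6 is (1,2).
That is row 1.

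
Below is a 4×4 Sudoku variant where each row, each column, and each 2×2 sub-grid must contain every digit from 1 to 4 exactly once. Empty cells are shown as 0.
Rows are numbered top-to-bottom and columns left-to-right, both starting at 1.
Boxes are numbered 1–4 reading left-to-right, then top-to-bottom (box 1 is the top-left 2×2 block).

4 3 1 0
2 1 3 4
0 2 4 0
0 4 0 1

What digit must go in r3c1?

Cell r3c1 itself could take any of {1, 3} by direct elimination.
Consider where 1 can go in box 3.
r4c1 is out (row 4 already has a 1).
So the only cell in box 3 that can hold 1 is r3c1.
Therefore r3c1 = 1.

1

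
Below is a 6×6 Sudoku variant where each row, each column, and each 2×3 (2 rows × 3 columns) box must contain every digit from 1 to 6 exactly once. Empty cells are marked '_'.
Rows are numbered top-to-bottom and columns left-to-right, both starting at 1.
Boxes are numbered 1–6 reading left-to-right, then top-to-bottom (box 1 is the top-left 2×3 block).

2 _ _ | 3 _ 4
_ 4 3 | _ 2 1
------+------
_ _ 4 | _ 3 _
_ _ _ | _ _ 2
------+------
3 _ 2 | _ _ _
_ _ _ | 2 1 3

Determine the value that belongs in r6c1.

4

Cell r6c1 itself could take any of {4, 5, 6} by direct elimination.
Consider where 4 can go in column 1.
r2c1 is out (row 2 already has a 4).
r3c1 is out (row 3 already has a 4).
r4c1 is out (box 3 already has a 4).
So the only cell in column 1 that can hold 4 is r6c1.
Therefore r6c1 = 4.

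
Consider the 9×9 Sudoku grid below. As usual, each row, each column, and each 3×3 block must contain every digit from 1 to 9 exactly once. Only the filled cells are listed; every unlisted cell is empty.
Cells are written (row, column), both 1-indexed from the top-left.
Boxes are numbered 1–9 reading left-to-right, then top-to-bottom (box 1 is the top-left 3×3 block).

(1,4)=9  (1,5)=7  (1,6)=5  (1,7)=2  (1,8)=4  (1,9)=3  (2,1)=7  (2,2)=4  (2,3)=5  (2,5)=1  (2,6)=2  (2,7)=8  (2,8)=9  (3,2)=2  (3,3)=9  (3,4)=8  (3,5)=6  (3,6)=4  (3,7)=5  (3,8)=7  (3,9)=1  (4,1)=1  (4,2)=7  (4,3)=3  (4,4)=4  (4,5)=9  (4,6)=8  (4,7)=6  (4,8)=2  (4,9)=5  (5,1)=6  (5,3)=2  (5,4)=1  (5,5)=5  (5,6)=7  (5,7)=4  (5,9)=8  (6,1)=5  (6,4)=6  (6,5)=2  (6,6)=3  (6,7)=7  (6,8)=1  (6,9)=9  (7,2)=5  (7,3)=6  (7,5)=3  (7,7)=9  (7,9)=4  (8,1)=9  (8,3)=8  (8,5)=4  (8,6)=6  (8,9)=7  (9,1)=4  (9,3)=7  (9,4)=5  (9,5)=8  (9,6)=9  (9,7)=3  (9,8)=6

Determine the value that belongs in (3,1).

Row 3 already contains {1, 2, 4, 5, 6, 7, 8, 9}.
Column 1 already contains {1, 4, 5, 6, 7, 9}.
Its 3×3 block (box 1) already contains {2, 4, 5, 7, 9}.
The only value from 1–9 not eliminated is 3, so (3,1) = 3.

3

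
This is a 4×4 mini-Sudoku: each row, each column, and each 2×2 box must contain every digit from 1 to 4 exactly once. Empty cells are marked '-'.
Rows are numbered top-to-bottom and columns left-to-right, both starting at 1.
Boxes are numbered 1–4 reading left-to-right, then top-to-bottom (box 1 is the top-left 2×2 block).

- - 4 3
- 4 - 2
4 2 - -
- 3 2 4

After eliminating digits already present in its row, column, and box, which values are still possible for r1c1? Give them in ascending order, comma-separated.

1,2

Row 1 already contains {3, 4}.
Column 1 already contains {4}.
Its 2×2 block (box 1) already contains {4}.
Removing those from 1–4 leaves {1, 2} as the candidates for r1c1.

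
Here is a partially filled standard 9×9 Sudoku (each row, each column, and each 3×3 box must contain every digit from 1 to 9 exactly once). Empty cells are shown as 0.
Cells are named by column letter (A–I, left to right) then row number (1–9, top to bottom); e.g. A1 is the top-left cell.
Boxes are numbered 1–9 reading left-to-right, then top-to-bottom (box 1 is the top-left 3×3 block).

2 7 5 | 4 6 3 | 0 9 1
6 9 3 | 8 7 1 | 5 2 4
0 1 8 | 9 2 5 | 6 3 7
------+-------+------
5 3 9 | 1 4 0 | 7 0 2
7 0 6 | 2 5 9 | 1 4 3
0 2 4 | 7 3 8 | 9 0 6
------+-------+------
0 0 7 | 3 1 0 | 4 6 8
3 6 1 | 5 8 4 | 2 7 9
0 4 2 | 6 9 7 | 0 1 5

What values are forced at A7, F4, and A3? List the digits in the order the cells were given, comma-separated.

For A7:
  Row 7 already contains {1, 3, 4, 6, 7, 8}.
  Column A already contains {2, 3, 5, 6, 7}.
  Its 3×3 block (box 7) already contains {1, 2, 3, 4, 6, 7}.
  The only value from 1–9 not eliminated is 9, so A7 = 9.
For F4:
  Row 4 already contains {1, 2, 3, 4, 5, 7, 9}.
  Column F already contains {1, 3, 4, 5, 7, 8, 9}.
  Its 3×3 block (box 5) already contains {1, 2, 3, 4, 5, 7, 8, 9}.
  The only value from 1–9 not eliminated is 6, so F4 = 6.
For A3:
  Row 3 already contains {1, 2, 3, 5, 6, 7, 8, 9}.
  Column A already contains {2, 3, 5, 6, 7}.
  Its 3×3 block (box 1) already contains {1, 2, 3, 5, 6, 7, 8, 9}.
  The only value from 1–9 not eliminated is 4, so A3 = 4.

9,6,4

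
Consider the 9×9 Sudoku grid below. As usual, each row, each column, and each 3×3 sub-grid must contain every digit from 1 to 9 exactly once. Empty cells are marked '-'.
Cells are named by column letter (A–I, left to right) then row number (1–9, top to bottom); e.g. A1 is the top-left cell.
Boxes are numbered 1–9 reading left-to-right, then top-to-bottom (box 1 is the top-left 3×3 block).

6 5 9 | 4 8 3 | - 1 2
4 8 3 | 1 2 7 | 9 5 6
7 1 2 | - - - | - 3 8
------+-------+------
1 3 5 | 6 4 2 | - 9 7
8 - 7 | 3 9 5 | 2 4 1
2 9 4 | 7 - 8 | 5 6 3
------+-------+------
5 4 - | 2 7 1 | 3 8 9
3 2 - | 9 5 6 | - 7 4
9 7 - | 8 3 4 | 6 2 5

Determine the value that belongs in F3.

Row 3 already contains {1, 2, 3, 7, 8}.
Column F already contains {1, 2, 3, 4, 5, 6, 7, 8}.
Its 3×3 block (box 2) already contains {1, 2, 3, 4, 7, 8}.
The only value from 1–9 not eliminated is 9, so F3 = 9.

9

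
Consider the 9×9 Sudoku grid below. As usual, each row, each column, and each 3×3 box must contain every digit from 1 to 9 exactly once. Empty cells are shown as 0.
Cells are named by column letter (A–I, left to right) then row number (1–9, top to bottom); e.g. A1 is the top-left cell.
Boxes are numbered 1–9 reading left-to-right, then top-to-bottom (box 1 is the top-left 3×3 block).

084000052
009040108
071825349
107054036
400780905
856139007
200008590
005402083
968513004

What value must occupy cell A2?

5

Cell A2 itself could take any of {3, 5, 6} by direct elimination.
Consider where 5 can go in column A.
A1 is out (row 1 already has a 5).
A3 is out (row 3 already has a 5).
A8 is out (row 8 already has a 5).
So the only cell in column A that can hold 5 is A2.
Therefore A2 = 5.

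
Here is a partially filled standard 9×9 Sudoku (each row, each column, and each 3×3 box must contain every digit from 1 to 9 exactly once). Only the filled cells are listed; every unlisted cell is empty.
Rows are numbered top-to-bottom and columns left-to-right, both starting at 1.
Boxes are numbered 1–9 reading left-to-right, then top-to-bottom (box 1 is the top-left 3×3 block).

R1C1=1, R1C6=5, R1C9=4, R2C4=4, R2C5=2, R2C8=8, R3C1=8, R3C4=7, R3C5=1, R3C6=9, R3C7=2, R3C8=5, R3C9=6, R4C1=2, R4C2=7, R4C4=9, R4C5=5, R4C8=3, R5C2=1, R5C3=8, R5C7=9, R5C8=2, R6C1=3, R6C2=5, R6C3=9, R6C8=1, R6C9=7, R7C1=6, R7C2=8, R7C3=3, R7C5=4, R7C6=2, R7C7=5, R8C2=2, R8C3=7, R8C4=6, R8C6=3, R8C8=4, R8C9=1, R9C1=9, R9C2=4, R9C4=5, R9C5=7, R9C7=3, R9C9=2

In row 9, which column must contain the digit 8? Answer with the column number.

6

Consider where 8 can go in row 9.
R9C3 is out (column 3 already has a 8).
R9C8 is out (column 8 already has a 8).
So the only cell in row 9 that can hold 8 is R9C6.
That is column 6.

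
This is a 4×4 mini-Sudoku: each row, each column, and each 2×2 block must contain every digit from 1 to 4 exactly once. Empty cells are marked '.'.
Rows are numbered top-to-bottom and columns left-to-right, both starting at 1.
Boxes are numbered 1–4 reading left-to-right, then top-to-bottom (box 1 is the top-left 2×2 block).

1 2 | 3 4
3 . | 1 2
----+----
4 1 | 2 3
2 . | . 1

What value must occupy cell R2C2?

Row 2 already contains {1, 2, 3}.
Column 2 already contains {1, 2}.
Its 2×2 block (box 1) already contains {1, 2, 3}.
The only value from 1–4 not eliminated is 4, so R2C2 = 4.

4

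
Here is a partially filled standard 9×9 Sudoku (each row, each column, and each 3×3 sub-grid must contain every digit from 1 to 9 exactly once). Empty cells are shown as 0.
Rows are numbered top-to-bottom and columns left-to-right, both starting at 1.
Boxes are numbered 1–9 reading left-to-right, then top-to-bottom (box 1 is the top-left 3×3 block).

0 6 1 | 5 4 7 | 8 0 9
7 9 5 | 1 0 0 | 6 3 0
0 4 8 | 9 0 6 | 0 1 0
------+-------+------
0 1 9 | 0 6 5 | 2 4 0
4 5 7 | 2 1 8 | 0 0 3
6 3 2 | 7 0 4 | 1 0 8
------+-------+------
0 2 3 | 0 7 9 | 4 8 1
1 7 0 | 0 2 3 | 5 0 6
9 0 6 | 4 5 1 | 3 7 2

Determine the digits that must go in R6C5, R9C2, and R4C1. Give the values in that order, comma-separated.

9,8,8

For R6C5:
  Row 6 already contains {1, 2, 3, 4, 6, 7, 8}.
  Column 5 already contains {1, 2, 4, 5, 6, 7}.
  Its 3×3 block (box 5) already contains {1, 2, 4, 5, 6, 7, 8}.
  The only value from 1–9 not eliminated is 9, so R6C5 = 9.
For R9C2:
  Row 9 already contains {1, 2, 3, 4, 5, 6, 7, 9}.
  Column 2 already contains {1, 2, 3, 4, 5, 6, 7, 9}.
  Its 3×3 block (box 7) already contains {1, 2, 3, 6, 7, 9}.
  The only value from 1–9 not eliminated is 8, so R9C2 = 8.
For R4C1:
  Row 4 already contains {1, 2, 4, 5, 6, 9}.
  Column 1 already contains {1, 4, 6, 7, 9}.
  Its 3×3 block (box 4) already contains {1, 2, 3, 4, 5, 6, 7, 9}.
  The only value from 1–9 not eliminated is 8, so R4C1 = 8.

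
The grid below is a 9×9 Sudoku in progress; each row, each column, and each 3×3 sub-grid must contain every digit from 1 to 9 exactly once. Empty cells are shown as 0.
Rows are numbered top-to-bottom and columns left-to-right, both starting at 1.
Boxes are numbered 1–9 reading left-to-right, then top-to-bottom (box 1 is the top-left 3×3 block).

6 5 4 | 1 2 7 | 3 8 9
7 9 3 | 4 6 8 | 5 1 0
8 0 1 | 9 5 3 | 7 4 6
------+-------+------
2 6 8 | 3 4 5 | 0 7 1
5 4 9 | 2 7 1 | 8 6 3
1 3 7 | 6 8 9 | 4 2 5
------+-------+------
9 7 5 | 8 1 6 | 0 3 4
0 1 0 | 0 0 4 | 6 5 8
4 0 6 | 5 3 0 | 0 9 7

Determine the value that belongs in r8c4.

Row 8 already contains {1, 4, 5, 6, 8}.
Column 4 already contains {1, 2, 3, 4, 5, 6, 8, 9}.
Its 3×3 block (box 8) already contains {1, 3, 4, 5, 6, 8}.
The only value from 1–9 not eliminated is 7, so r8c4 = 7.

7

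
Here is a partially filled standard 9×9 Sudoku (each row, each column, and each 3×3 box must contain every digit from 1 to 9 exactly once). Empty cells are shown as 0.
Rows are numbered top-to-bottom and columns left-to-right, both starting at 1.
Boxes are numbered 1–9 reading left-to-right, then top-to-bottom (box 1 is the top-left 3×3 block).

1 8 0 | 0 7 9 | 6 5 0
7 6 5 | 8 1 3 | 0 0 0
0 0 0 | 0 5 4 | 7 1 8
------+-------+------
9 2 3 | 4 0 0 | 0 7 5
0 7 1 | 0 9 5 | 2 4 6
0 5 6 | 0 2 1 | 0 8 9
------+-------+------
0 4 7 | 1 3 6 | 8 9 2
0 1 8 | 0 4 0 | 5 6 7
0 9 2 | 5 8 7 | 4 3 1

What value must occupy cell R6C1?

Row 6 already contains {1, 2, 5, 6, 8, 9}.
Column 1 already contains {1, 7, 9}.
Its 3×3 block (box 4) already contains {1, 2, 3, 5, 6, 7, 9}.
The only value from 1–9 not eliminated is 4, so R6C1 = 4.

4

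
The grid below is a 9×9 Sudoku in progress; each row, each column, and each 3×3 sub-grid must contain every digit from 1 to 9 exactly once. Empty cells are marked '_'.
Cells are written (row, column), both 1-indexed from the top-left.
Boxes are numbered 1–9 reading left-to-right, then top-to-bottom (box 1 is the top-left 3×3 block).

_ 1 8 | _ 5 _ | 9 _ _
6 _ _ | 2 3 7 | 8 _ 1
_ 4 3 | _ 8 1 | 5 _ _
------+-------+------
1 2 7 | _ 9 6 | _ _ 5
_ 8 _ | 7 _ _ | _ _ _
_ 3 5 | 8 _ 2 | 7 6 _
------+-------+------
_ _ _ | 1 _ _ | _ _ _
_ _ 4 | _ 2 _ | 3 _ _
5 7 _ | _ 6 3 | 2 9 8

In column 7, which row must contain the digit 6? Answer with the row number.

Consider where 6 can go in column 7.
(4,7) is out (row 4 already has a 6).
(5,7) is out (box 6 already has a 6).
So the only cell in column 7 that can hold 6 is (7,7).
That is row 7.

7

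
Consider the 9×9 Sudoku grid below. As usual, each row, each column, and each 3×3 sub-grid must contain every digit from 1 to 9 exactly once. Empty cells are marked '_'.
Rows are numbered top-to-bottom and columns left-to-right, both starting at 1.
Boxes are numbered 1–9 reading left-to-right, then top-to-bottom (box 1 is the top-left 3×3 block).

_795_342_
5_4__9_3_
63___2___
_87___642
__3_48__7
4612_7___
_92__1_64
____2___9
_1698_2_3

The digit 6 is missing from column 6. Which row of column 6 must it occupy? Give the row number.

Consider where 6 can go in column 6.
r4c6 is out (row 4 already has a 6).
r9c6 is out (row 9 already has a 6).
So the only cell in column 6 that can hold 6 is r8c6.
That is row 8.

8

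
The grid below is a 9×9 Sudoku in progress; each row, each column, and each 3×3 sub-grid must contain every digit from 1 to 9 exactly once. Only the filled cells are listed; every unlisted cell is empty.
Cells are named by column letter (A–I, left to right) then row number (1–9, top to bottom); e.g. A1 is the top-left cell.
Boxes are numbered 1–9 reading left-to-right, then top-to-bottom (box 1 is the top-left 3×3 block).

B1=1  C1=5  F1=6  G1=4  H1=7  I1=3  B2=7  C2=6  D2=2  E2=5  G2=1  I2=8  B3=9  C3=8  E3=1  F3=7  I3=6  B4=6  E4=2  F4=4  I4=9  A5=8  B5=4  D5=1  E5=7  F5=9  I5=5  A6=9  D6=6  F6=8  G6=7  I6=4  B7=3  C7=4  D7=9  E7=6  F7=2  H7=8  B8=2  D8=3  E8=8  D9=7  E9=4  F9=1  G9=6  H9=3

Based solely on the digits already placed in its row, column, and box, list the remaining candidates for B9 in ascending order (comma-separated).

Row 9 already contains {1, 3, 4, 6, 7}.
Column B already contains {1, 2, 3, 4, 6, 7, 9}.
Its 3×3 block (box 7) already contains {2, 3, 4}.
Removing those from 1–9 leaves {5, 8} as the candidates for B9.

5,8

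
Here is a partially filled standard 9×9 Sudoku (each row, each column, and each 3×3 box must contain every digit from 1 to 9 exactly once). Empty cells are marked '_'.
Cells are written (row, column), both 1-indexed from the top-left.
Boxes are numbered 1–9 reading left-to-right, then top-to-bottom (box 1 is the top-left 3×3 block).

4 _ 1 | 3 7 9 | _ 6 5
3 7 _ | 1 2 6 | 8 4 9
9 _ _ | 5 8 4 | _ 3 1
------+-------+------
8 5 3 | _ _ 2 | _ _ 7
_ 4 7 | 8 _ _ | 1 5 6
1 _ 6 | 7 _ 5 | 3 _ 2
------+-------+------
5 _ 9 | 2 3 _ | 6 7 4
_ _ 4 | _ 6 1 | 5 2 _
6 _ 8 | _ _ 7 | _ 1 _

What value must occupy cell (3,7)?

7

Cell (3,7) itself could take any of {2, 7} by direct elimination.
Consider where 7 can go in box 3.
(1,7) is out (row 1 already has a 7).
So the only cell in box 3 that can hold 7 is (3,7).
Therefore (3,7) = 7.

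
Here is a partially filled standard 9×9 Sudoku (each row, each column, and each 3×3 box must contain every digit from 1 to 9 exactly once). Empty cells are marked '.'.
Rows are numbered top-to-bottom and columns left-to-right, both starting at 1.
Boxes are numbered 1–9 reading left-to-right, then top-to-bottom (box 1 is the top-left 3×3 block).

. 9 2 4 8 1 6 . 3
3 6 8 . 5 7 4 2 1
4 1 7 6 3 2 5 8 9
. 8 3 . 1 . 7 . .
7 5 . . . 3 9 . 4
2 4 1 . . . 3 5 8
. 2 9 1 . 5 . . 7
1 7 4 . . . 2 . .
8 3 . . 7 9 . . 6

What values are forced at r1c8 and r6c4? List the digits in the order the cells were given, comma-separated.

7,7

For r1c8:
  Row 1 already contains {1, 2, 3, 4, 6, 8, 9}.
  Column 8 already contains {2, 5, 8}.
  Its 3×3 block (box 3) already contains {1, 2, 3, 4, 5, 6, 8, 9}.
  The only value from 1–9 not eliminated is 7, so r1c8 = 7.
For r6c4:
  Consider where 7 can go in column 4.
  r2c4 is out (row 2 already has a 7).
  r4c4 is out (row 4 already has a 7).
  r5c4 is out (row 5 already has a 7).
  r8c4 is out (row 8 already has a 7).
  r9c4 is out (row 9 already has a 7).
  So the only cell in column 4 that can hold 7 is r6c4.
  So r6c4 = 7.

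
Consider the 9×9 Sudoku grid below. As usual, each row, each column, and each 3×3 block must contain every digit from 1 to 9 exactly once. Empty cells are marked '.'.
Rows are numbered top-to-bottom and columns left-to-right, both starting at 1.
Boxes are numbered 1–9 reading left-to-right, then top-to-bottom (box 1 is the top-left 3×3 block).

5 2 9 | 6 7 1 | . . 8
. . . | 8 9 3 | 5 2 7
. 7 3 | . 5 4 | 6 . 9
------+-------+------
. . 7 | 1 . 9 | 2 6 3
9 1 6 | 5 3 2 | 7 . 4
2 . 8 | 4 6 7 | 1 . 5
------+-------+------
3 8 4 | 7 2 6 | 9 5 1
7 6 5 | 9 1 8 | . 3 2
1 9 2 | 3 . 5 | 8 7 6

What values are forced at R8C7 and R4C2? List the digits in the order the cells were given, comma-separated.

For R8C7:
  Row 8 already contains {1, 2, 3, 5, 6, 7, 8, 9}.
  Column 7 already contains {1, 2, 5, 6, 7, 8, 9}.
  Its 3×3 block (box 9) already contains {1, 2, 3, 5, 6, 7, 8, 9}.
  The only value from 1–9 not eliminated is 4, so R8C7 = 4.
For R4C2:
  Consider where 5 can go in column 2.
  R2C2 is out (row 2 already has a 5).
  R6C2 is out (row 6 already has a 5).
  So the only cell in column 2 that can hold 5 is R4C2.
  So R4C2 = 5.

4,5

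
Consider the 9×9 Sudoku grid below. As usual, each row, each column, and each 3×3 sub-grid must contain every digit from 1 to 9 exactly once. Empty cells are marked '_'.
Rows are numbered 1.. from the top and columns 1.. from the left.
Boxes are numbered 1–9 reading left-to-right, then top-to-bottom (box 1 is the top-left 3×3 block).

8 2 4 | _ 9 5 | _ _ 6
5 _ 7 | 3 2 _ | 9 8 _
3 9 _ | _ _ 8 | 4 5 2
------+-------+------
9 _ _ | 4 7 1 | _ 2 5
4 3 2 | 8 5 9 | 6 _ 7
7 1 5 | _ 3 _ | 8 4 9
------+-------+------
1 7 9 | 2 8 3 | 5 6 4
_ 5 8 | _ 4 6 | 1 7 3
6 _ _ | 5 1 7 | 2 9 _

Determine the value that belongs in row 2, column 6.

4

Row 2 already contains {2, 3, 5, 7, 8, 9}.
Column 6 already contains {1, 3, 5, 6, 7, 8, 9}.
Its 3×3 block (box 2) already contains {2, 3, 5, 8, 9}.
The only value from 1–9 not eliminated is 4, so row 2, column 6 = 4.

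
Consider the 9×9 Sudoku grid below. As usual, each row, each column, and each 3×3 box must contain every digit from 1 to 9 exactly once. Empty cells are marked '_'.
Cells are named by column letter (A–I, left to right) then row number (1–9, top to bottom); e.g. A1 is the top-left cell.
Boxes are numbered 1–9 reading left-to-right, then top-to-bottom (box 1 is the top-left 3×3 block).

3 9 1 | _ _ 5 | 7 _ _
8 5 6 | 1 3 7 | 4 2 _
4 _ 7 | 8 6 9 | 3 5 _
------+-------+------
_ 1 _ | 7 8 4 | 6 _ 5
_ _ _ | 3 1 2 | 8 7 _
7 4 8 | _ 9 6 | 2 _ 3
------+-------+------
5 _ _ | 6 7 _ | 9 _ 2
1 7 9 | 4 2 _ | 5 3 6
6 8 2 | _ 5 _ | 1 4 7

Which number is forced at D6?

Row 6 already contains {2, 3, 4, 6, 7, 8, 9}.
Column D already contains {1, 3, 4, 6, 7, 8}.
Its 3×3 block (box 5) already contains {1, 2, 3, 4, 6, 7, 8, 9}.
The only value from 1–9 not eliminated is 5, so D6 = 5.

5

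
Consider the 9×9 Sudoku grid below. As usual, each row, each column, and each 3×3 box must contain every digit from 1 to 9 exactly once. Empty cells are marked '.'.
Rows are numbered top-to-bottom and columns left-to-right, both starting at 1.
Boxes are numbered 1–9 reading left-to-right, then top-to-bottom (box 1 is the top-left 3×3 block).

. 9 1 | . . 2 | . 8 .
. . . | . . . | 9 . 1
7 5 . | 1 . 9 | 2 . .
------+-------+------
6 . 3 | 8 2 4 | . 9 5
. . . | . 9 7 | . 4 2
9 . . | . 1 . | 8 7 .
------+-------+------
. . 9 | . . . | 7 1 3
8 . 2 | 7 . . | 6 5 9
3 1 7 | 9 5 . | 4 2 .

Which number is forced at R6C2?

Cell R6C2 itself could take any of {2, 4} by direct elimination.
Consider where 2 can go in box 4.
R4C2 is out (row 4 already has a 2).
R5C1 is out (row 5 already has a 2).
R5C2 is out (row 5 already has a 2).
R5C3 is out (row 5 already has a 2).
R6C3 is out (column 3 already has a 2).
So the only cell in box 4 that can hold 2 is R6C2.
Therefore R6C2 = 2.

2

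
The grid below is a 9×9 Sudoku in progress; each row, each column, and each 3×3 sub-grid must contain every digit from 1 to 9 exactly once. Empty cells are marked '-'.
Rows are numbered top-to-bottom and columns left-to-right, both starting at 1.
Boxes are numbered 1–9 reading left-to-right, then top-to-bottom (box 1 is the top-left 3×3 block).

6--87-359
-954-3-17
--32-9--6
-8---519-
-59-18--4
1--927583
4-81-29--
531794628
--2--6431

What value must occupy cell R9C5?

Cell R9C5 itself could take any of {5, 8} by direct elimination.
Consider where 8 can go in column 5.
R2C5 is out (box 2 already has a 8).
R3C5 is out (box 2 already has a 8).
R4C5 is out (row 4 already has a 8).
R7C5 is out (row 7 already has a 8).
So the only cell in column 5 that can hold 8 is R9C5.
Therefore R9C5 = 8.

8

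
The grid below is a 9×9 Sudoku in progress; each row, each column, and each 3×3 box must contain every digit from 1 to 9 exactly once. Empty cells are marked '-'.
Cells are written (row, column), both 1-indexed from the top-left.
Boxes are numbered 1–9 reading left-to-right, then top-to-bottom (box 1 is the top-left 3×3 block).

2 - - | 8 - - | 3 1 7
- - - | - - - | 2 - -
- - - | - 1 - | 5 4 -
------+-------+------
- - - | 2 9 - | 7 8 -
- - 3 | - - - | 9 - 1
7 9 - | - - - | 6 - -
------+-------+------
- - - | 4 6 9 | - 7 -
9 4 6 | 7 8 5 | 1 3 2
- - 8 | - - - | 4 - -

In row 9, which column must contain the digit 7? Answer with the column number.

Consider where 7 can go in row 9.
(9,1) is out (column 1 already has a 7). (9,4) is out (column 4 already has a 7). (9,5) is out (box 8 already has a 7). (9,6) is out (box 8 already has a 7). The remaining empty cells in row 9 are similarly blocked.
So the only cell in row 9 that can hold 7 is (9,2).
That is column 2.

2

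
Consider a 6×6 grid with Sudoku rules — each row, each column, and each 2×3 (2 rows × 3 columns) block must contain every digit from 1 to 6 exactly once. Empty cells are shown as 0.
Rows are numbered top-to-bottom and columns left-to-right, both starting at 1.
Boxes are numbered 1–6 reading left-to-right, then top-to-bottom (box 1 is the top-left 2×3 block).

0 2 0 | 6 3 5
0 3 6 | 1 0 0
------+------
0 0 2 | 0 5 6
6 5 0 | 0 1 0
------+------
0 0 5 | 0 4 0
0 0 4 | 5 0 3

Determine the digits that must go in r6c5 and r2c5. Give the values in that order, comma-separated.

For r6c5:
  Consider where 6 can go in column 5.
  r2c5 is out (row 2 already has a 6).
  So the only cell in column 5 that can hold 6 is r6c5.
  So r6c5 = 6.
For r2c5:
  Row 2 already contains {1, 3, 6}.
  Column 5 already contains {1, 3, 4, 5}.
  Its 2×3 block (box 2) already contains {1, 3, 5, 6}.
  The only value from 1–6 not eliminated is 2, so r2c5 = 2.

6,2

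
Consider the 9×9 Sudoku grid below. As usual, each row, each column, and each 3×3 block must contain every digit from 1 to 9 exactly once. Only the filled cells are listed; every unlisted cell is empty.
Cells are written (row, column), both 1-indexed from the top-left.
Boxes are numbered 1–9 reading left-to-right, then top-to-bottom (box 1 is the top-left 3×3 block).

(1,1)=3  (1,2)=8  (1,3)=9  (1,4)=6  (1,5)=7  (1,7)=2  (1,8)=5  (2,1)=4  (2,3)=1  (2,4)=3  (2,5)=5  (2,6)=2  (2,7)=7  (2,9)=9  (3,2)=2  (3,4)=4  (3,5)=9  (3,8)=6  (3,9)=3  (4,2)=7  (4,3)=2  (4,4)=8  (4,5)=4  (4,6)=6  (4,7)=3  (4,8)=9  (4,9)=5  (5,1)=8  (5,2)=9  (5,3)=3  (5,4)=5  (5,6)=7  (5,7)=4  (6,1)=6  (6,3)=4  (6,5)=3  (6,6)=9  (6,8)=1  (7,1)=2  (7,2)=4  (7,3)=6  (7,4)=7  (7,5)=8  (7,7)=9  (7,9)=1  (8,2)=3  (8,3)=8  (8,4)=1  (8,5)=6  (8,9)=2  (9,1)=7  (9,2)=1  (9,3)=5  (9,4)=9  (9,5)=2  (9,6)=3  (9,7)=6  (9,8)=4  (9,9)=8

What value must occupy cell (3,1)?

Row 3 already contains {2, 3, 4, 6, 9}.
Column 1 already contains {2, 3, 4, 6, 7, 8}.
Its 3×3 block (box 1) already contains {1, 2, 3, 4, 8, 9}.
The only value from 1–9 not eliminated is 5, so (3,1) = 5.

5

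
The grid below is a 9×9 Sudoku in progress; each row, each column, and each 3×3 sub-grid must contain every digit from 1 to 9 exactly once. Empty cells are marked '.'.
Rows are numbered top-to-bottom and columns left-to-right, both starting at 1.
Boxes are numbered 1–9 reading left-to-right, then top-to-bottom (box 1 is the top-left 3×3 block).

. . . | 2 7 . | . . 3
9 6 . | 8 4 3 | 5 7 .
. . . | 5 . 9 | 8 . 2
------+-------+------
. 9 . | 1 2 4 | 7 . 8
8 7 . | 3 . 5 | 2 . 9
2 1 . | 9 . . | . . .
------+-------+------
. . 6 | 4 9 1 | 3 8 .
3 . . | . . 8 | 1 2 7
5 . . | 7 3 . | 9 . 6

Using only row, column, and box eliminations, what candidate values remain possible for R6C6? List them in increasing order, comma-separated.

Row 6 already contains {1, 2, 9}.
Column 6 already contains {1, 3, 4, 5, 8, 9}.
Its 3×3 block (box 5) already contains {1, 2, 3, 4, 5, 9}.
Removing those from 1–9 leaves {6, 7} as the candidates for R6C6.

6,7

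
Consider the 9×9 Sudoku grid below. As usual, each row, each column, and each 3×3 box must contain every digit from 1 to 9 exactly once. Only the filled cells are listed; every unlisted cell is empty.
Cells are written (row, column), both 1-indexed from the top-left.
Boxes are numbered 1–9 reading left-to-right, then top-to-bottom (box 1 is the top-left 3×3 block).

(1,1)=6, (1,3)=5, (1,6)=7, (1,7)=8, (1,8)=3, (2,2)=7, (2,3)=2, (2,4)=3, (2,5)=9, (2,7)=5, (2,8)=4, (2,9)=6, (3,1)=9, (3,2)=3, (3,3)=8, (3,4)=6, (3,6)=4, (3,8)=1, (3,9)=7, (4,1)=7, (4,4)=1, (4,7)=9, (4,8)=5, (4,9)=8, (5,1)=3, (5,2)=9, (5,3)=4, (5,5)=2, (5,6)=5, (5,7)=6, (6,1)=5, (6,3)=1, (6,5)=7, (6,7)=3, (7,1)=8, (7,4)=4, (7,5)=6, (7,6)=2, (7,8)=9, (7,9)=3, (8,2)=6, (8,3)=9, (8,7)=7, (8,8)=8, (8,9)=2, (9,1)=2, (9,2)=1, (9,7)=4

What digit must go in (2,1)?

1

Row 2 already contains {2, 3, 4, 5, 6, 7, 9}.
Column 1 already contains {2, 3, 5, 6, 7, 8, 9}.
Its 3×3 block (box 1) already contains {2, 3, 5, 6, 7, 8, 9}.
The only value from 1–9 not eliminated is 1, so (2,1) = 1.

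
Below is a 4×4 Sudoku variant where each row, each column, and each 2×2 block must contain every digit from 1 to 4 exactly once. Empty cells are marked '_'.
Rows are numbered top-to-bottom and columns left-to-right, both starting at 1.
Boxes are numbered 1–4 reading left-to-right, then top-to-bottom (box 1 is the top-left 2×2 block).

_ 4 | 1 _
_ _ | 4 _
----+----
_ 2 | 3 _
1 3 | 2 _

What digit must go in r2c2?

1

Row 2 already contains {4}.
Column 2 already contains {2, 3, 4}.
Its 2×2 block (box 1) already contains {4}.
The only value from 1–4 not eliminated is 1, so r2c2 = 1.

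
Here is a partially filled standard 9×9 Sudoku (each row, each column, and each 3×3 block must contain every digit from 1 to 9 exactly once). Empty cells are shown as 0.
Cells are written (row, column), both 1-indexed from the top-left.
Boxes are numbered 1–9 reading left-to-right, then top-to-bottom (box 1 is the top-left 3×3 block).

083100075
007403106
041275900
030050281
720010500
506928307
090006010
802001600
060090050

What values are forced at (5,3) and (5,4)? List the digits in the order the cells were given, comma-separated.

8,3

For (5,3):
  Consider where 8 can go in column 3.
  (4,3) is out (row 4 already has a 8).
  (7,3) is out (box 7 already has a 8).
  (9,3) is out (box 7 already has a 8).
  So the only cell in column 3 that can hold 8 is (5,3).
  So (5,3) = 8.
For (5,4):
  Consider where 3 can go in box 5.
  (4,4) is out (row 4 already has a 3).
  (4,6) is out (row 4 already has a 3).
  (5,6) is out (column 6 already has a 3).
  So the only cell in box 5 that can hold 3 is (5,4).
  So (5,4) = 3.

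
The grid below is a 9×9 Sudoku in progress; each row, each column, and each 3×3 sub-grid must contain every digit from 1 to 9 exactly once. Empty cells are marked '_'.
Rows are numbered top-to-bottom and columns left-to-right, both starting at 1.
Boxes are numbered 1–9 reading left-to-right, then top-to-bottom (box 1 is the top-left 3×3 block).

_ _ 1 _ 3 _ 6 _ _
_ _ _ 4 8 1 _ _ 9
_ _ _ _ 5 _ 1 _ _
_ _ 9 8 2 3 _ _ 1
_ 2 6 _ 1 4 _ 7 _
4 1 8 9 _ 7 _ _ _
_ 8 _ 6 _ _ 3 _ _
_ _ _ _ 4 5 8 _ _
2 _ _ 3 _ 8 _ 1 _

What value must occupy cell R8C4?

Cell R8C4 itself could take any of {1, 2, 7} by direct elimination.
Consider where 1 can go in column 4.
R1C4 is out (row 1 already has a 1).
R3C4 is out (row 3 already has a 1).
R5C4 is out (row 5 already has a 1).
So the only cell in column 4 that can hold 1 is R8C4.
Therefore R8C4 = 1.

1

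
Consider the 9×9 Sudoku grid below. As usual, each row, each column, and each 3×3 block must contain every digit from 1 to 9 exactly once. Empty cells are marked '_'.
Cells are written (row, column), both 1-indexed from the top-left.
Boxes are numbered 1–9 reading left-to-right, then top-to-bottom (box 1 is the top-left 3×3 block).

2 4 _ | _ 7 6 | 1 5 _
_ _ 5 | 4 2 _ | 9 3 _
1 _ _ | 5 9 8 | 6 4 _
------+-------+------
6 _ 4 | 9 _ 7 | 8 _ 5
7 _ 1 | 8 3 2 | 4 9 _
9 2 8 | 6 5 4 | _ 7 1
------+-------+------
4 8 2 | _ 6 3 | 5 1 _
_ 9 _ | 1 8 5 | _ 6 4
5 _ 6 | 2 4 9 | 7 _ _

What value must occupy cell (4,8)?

Row 4 already contains {4, 5, 6, 7, 8, 9}.
Column 8 already contains {1, 3, 4, 5, 6, 7, 9}.
Its 3×3 block (box 6) already contains {1, 4, 5, 7, 8, 9}.
The only value from 1–9 not eliminated is 2, so (4,8) = 2.

2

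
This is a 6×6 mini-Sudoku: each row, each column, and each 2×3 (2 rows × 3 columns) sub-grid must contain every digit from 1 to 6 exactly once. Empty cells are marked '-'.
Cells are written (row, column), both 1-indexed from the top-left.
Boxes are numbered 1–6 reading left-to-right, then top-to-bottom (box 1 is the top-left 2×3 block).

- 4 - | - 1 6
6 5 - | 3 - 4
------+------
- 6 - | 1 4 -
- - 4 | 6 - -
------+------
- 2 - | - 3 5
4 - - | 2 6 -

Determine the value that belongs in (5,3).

Cell (5,3) itself could take any of {1, 6} by direct elimination.
Consider where 6 can go in row 5.
(5,1) is out (column 1 already has a 6).
(5,4) is out (column 4 already has a 6).
So the only cell in row 5 that can hold 6 is (5,3).
Therefore (5,3) = 6.

6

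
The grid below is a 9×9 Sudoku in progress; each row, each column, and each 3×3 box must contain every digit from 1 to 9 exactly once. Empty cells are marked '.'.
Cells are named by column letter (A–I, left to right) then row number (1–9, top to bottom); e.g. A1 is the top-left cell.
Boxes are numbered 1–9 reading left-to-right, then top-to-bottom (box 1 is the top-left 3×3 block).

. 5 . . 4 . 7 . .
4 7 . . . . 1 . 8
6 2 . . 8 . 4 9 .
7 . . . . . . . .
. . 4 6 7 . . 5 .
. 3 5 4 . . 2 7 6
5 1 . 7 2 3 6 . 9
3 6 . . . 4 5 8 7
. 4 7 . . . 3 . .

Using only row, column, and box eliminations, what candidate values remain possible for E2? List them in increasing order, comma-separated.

3,5,6,9

Row 2 already contains {1, 4, 7, 8}.
Column E already contains {2, 4, 7, 8}.
Its 3×3 block (box 2) already contains {4, 8}.
Removing those from 1–9 leaves {3, 5, 6, 9} as the candidates for E2.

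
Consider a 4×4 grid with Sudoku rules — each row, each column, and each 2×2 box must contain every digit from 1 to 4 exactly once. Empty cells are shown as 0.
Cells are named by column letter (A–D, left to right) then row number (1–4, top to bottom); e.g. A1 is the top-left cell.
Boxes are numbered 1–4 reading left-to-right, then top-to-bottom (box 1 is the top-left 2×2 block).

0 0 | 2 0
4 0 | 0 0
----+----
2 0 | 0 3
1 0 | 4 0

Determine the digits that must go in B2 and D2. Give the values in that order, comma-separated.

2,1

For B2:
  Consider where 2 can go in row 2.
  C2 is out (column C already has a 2).
  D2 is out (box 2 already has a 2).
  So the only cell in row 2 that can hold 2 is B2.
  So B2 = 2.
For D2:
  Row 2 already contains {4}.
  Column D already contains {3}.
  Its 2×2 block (box 2) already contains {2}.
  The only value from 1–4 not eliminated is 1, so D2 = 1.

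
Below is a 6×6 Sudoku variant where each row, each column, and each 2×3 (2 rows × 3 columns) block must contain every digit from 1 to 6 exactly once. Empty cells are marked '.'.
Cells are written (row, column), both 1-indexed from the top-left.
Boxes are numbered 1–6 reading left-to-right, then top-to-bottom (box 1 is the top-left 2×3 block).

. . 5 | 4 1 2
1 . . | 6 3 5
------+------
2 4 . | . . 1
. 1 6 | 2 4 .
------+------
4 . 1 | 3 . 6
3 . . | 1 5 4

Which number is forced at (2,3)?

4

Cell (2,3) itself could take any of {2, 4} by direct elimination.
Consider where 4 can go in row 2.
(2,2) is out (column 2 already has a 4).
So the only cell in row 2 that can hold 4 is (2,3).
Therefore (2,3) = 4.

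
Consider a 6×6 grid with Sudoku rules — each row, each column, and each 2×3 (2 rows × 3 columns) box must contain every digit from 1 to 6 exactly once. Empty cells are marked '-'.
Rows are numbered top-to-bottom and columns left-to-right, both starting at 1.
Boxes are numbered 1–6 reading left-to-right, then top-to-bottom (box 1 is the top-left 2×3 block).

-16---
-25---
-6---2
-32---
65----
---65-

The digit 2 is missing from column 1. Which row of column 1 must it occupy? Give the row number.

Consider where 2 can go in column 1.
r1c1 is out (box 1 already has a 2).
r2c1 is out (row 2 already has a 2).
r3c1 is out (row 3 already has a 2).
r4c1 is out (row 4 already has a 2).
So the only cell in column 1 that can hold 2 is r6c1.
That is row 6.

6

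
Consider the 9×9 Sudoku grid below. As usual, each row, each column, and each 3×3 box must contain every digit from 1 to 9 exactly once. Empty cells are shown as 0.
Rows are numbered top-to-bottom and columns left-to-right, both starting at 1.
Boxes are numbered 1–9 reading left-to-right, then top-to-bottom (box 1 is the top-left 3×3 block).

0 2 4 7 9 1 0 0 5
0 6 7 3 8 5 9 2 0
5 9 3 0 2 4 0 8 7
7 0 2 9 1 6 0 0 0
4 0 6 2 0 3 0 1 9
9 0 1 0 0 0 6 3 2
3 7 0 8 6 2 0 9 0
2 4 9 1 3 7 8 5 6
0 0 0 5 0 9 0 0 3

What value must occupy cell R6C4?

Row 6 already contains {1, 2, 3, 6, 9}.
Column 4 already contains {1, 2, 3, 5, 7, 8, 9}.
Its 3×3 block (box 5) already contains {1, 2, 3, 6, 9}.
The only value from 1–9 not eliminated is 4, so R6C4 = 4.

4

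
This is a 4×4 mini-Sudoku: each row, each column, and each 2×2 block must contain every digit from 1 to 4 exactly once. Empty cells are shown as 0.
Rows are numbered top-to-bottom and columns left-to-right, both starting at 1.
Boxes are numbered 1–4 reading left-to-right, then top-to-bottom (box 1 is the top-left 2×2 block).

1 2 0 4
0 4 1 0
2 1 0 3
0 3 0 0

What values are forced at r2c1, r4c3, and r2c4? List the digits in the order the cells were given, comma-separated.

For r2c1:
  Row 2 already contains {1, 4}.
  Column 1 already contains {1, 2}.
  Its 2×2 block (box 1) already contains {1, 2, 4}.
  The only value from 1–4 not eliminated is 3, so r2c1 = 3.
For r4c3:
  Consider where 2 can go in column 3.
  r1c3 is out (row 1 already has a 2).
  r3c3 is out (row 3 already has a 2).
  So the only cell in column 3 that can hold 2 is r4c3.
  So r4c3 = 2.
For r2c4:
  Row 2 already contains {1, 4}.
  Column 4 already contains {3, 4}.
  Its 2×2 block (box 2) already contains {1, 4}.
  The only value from 1–4 not eliminated is 2, so r2c4 = 2.

3,2,2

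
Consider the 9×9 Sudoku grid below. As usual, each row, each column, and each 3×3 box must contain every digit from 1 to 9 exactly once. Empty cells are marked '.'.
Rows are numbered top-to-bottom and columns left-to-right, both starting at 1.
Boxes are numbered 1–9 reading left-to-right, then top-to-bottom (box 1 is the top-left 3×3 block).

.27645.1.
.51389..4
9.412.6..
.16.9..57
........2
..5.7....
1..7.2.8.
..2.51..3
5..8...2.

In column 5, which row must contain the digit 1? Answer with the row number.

Consider where 1 can go in column 5.
R7C5 is out (row 7 already has a 1).
R9C5 is out (box 8 already has a 1).
So the only cell in column 5 that can hold 1 is R5C5.
That is row 5.

5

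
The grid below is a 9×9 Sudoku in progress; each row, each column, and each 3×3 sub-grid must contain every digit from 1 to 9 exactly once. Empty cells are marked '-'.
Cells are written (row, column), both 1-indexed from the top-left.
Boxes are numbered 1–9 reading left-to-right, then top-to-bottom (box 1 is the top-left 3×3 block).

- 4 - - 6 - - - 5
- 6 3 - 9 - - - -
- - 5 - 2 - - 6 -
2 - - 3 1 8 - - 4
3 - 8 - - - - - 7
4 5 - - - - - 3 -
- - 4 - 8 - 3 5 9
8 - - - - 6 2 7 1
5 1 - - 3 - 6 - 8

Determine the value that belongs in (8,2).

Cell (8,2) itself could take any of {3, 9} by direct elimination.
Consider where 3 can go in column 2.
(3,2) is out (box 1 already has a 3).
(4,2) is out (row 4 already has a 3).
(5,2) is out (row 5 already has a 3).
(7,2) is out (row 7 already has a 3).
So the only cell in column 2 that can hold 3 is (8,2).
Therefore (8,2) = 3.

3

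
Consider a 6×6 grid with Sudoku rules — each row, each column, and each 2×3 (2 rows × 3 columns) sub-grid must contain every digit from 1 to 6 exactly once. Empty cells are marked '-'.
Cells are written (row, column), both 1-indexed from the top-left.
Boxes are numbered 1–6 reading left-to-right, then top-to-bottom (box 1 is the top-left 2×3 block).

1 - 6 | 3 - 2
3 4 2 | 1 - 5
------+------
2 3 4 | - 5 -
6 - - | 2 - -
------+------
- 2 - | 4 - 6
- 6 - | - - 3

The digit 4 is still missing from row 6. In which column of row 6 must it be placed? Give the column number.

Consider where 4 can go in row 6.
(6,3) is out (column 3 already has a 4).
(6,4) is out (column 4 already has a 4).
(6,5) is out (box 6 already has a 4).
So the only cell in row 6 that can hold 4 is (6,1).
That is column 1.

1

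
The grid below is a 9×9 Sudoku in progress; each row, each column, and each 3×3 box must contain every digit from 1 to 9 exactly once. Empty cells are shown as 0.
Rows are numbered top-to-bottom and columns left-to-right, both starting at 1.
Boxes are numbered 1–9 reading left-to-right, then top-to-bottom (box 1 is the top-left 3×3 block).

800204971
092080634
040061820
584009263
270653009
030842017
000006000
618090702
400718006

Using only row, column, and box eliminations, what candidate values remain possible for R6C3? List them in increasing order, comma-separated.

6,9

Row 6 already contains {1, 2, 3, 4, 7, 8}.
Column 3 already contains {2, 4, 8}.
Its 3×3 block (box 4) already contains {2, 3, 4, 5, 7, 8}.
Removing those from 1–9 leaves {6, 9} as the candidates for R6C3.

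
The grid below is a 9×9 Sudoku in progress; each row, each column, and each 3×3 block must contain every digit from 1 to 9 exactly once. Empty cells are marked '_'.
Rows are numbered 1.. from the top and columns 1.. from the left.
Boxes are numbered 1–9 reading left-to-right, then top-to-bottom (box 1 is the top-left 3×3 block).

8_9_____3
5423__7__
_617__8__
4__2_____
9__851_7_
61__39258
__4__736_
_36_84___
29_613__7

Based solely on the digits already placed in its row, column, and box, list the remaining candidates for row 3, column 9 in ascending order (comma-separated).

2,4,5,9

Row 3 already contains {1, 6, 7, 8}.
Column 9 already contains {3, 7, 8}.
Its 3×3 block (box 3) already contains {3, 7, 8}.
Removing those from 1–9 leaves {2, 4, 5, 9} as the candidates for row 3, column 9.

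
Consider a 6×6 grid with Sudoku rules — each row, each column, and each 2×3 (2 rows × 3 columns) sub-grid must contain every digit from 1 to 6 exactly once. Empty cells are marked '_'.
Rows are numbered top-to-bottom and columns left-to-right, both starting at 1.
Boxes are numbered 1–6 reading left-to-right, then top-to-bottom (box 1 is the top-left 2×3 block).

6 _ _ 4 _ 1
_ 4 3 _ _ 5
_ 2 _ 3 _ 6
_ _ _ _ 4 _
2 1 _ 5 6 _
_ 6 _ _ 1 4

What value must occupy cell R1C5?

Cell R1C5 itself could take any of {2, 3} by direct elimination.
Consider where 3 can go in column 5.
R2C5 is out (row 2 already has a 3).
R3C5 is out (row 3 already has a 3).
So the only cell in column 5 that can hold 3 is R1C5.
Therefore R1C5 = 3.

3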